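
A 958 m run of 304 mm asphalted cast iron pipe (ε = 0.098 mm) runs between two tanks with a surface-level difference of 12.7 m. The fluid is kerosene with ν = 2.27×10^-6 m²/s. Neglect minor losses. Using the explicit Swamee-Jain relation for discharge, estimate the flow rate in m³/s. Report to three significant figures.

Swamee-Jain (Type II): Q = -0.965·√(gD⁵h_f/L)·ln[ε/(3.7D) + √(3.17ν²L/(gD³h_f))]
√(gD⁵h_f/L) = √(9.81·0.304⁵·12.7/958) = 0.01838
ε/(3.7D) = 8.71×10^-5; √(3.17ν²L/(gD³h_f)) = 6.69×10^-5
Q = -0.965·0.01838·ln(1.540×10^-4) = 0.1557 m³/s
Check: V = 2.14 m/s, Re = 2.87×10^5, f = 0.01728, h_f = 12.8 m ≈ 12.7 m ✓

Q ≈ 0.156 m³/s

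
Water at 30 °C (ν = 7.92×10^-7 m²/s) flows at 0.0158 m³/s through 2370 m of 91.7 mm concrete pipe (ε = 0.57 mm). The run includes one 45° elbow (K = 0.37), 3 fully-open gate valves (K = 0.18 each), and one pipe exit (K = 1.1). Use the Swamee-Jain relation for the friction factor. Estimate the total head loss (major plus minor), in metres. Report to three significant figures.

V = 4Q/(πD²) = 2.392 m/s; V²/2g = 0.2917 m
Re = 2.77×10^5, ε/D = 0.00622 → f = 0.03291 (Swamee-Jain)
Major: h_f = f(L/D)·V²/2g = 0.03291·25845·0.2917 = 248.1 m
Minor: ΣK = 2.01; h_m = ΣK·V²/2g = 0.5863 m
Total H_L = 248.1 + 0.5863 = 248.7 m

H_L ≈ 249 m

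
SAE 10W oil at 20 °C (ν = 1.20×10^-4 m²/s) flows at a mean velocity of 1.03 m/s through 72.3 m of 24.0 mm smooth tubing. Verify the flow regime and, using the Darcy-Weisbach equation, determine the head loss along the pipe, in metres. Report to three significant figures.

h_f ≈ 50.6 m

Re = VD/ν = 1.03·0.02400/1.20×10^-4 = 206 → laminar (Re < 2300)
f = 64/Re = 0.3107
h_f = f(L/D)V²/(2g) = 0.3107·(72.3/0.02400)·1.03²/(2·9.81) = 50.61 m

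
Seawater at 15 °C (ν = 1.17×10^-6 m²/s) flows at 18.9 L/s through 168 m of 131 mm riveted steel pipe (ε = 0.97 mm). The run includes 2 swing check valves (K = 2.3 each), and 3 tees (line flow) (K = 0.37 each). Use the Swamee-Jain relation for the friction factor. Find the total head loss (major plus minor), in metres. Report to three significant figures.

H_L ≈ 5.07 m

V = 4Q/(πD²) = 1.402 m/s; V²/2g = 0.1002 m
Re = 1.57×10^5, ε/D = 0.00740 → f = 0.03498 (Swamee-Jain)
Major: h_f = f(L/D)·V²/2g = 0.03498·1282·0.1002 = 4.496 m
Minor: ΣK = 5.71; h_m = ΣK·V²/2g = 0.5723 m
Total H_L = 4.496 + 0.5723 = 5.069 m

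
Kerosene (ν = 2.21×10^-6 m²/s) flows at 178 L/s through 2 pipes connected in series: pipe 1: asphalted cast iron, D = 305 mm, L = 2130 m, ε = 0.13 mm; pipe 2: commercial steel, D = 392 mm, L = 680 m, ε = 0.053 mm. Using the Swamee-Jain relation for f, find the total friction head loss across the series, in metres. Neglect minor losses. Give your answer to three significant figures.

H ≈ 40.6 m

Pipe 1: V = 2.436 m/s, Re = 3.36×10^5, ε/D = 4.26×10^-4, f = 0.01774, h_1 = f(L/D)V²/2g = 37.48 m
Pipe 2: V = 1.475 m/s, Re = 2.62×10^5, ε/D = 1.35×10^-4, f = 0.01605, h_2 = f(L/D)V²/2g = 3.086 m
Series → Q common, losses add: H = Σh = 40.56 m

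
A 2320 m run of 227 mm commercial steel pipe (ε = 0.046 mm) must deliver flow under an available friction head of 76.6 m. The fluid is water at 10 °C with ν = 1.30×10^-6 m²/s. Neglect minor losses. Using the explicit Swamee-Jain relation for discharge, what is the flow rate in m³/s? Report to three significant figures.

Q ≈ 0.125 m³/s

Swamee-Jain (Type II): Q = -0.965·√(gD⁵h_f/L)·ln[ε/(3.7D) + √(3.17ν²L/(gD³h_f))]
√(gD⁵h_f/L) = √(9.81·0.227⁵·76.6/2320) = 0.01397
ε/(3.7D) = 5.48×10^-5; √(3.17ν²L/(gD³h_f)) = 3.76×10^-5
Q = -0.965·0.01397·ln(9.237×10^-5) = 0.1253 m³/s
Check: V = 3.09 m/s, Re = 5.40×10^5, f = 0.01544, h_f = 77.0 m ≈ 76.6 m ✓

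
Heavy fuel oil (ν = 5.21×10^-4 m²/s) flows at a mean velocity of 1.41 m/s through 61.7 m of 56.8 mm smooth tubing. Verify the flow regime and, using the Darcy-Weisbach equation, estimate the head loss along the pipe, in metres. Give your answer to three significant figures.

Re = VD/ν = 1.41·0.05680/5.21×10^-4 = 154 → laminar (Re < 2300)
f = 64/Re = 0.4163
h_f = f(L/D)V²/(2g) = 0.4163·(61.7/0.05680)·1.41²/(2·9.81) = 45.83 m

h_f ≈ 45.8 m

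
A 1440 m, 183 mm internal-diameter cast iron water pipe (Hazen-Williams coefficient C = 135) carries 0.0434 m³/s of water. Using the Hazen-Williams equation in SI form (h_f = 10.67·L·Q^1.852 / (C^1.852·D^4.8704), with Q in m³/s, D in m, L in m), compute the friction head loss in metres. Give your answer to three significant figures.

h_f ≈ 20.4 m

h_f = 10.67·1440·0.0434^1.852 / (135^1.852·0.183^4.8704) = 20.41 m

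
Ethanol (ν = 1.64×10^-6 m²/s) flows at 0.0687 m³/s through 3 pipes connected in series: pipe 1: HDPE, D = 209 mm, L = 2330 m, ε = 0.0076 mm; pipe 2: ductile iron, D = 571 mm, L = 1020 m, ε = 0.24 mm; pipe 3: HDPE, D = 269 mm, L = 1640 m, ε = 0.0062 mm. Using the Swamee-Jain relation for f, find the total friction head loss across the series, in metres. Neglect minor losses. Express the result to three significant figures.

H ≈ 41.9 m

Pipe 1: V = 2.003 m/s, Re = 2.55×10^5, ε/D = 3.64×10^-5, f = 0.01520, h_1 = f(L/D)V²/2g = 34.63 m
Pipe 2: V = 0.2683 m/s, Re = 9.34×10^4, ε/D = 4.20×10^-4, f = 0.02025, h_2 = f(L/D)V²/2g = 0.1327 m
Pipe 3: V = 1.209 m/s, Re = 1.98×10^5, ε/D = 2.30×10^-5, f = 0.01577, h_3 = f(L/D)V²/2g = 7.159 m
Series → Q common, losses add: H = Σh = 41.92 m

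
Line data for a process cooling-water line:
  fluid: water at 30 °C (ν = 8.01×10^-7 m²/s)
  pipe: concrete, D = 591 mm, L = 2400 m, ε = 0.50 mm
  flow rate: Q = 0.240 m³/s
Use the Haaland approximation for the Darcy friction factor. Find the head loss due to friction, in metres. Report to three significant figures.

h_f ≈ 3.07 m

V = 4Q/(πD²) = 4·0.240/(π·0.591²) = 0.8749 m/s
Re = VD/ν = 0.8749·0.591/8.01×10^-7 = 6.46×10^5 → turbulent
ε/D = 0.50/591 = 8.46×10^-4
Haaland: f = 0.01936
h_f = f(L/D)V²/(2g) = 0.01936·(2400/0.591)·0.8749²/(2·9.81) = 3.067 m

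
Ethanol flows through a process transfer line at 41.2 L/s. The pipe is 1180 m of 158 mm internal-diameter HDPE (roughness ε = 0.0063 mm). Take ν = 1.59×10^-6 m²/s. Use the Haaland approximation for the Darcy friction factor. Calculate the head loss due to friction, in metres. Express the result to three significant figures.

V = 4Q/(πD²) = 4·0.0412/(π·0.158²) = 2.101 m/s
Re = VD/ν = 2.101·0.158/1.59×10^-6 = 2.09×10^5 → turbulent
ε/D = 0.0063/158 = 3.99×10^-5
Haaland: f = 0.01564
h_f = f(L/D)V²/(2g) = 0.01564·(1180/0.158)·2.101²/(2·9.81) = 26.29 m

h_f ≈ 26.3 m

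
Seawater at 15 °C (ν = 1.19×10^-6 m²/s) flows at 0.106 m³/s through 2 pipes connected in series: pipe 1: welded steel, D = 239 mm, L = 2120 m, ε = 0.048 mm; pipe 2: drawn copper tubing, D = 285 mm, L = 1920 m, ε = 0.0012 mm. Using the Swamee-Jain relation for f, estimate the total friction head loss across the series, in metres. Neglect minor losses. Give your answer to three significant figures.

H ≈ 52.3 m

Pipe 1: V = 2.363 m/s, Re = 4.75×10^5, ε/D = 2.01×10^-4, f = 0.01559, h_1 = f(L/D)V²/2g = 39.35 m
Pipe 2: V = 1.662 m/s, Re = 3.98×10^5, ε/D = 4.21×10^-6, f = 0.01370, h_2 = f(L/D)V²/2g = 12.99 m
Series → Q common, losses add: H = Σh = 52.34 m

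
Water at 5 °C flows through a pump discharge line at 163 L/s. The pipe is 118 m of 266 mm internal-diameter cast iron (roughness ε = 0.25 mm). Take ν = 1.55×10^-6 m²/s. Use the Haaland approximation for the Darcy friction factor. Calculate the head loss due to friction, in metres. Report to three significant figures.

V = 4Q/(πD²) = 4·0.163/(π·0.266²) = 2.933 m/s
Re = VD/ν = 2.933·0.266/1.55×10^-6 = 5.03×10^5 → turbulent
ε/D = 0.25/266 = 9.40×10^-4
Haaland: f = 0.01992
h_f = f(L/D)V²/(2g) = 0.01992·(118/0.266)·2.933²/(2·9.81) = 3.876 m

h_f ≈ 3.88 m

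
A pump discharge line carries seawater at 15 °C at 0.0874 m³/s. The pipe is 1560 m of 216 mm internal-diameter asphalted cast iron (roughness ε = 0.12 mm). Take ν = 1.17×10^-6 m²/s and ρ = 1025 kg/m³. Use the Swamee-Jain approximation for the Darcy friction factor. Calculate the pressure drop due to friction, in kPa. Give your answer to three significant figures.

V = 4Q/(πD²) = 4·0.0874/(π·0.216²) = 2.385 m/s
Re = VD/ν = 2.385·0.216/1.17×10^-6 = 4.40×10^5 → turbulent
ε/D = 0.12/216 = 5.56×10^-4
Swamee-Jain: f = 0.01823
h_f = f(L/D)V²/(2g) = 0.01823·(1560/0.216)·2.385²/(2·9.81) = 38.17 m
Δp = ρg·h_f = 1025·9.81·38.17 = 383.8 kPa

Δp ≈ 384 kPa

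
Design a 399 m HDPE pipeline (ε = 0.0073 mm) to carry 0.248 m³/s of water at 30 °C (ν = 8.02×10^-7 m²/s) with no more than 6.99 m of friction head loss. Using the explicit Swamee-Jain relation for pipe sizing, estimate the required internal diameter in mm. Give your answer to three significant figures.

Swamee-Jain (Type III): D = 0.66·[ε^1.25·(LQ²/(gh_f))^4.75 + ν·Q^9.4·(L/(gh_f))^5.2]^0.04
LQ²/(gh_f) = 0.3579; L/(gh_f) = 5.819
Term 1 = ε^1.25·(…)^4.75 = 2.88×10^-9; Term 2 = ν·Q^9.4·(…)^5.2 = 1.55×10^-8
D = 0.66·(2.88×10^-9 + 1.55×10^-8)^0.04 = 0.3237 m = 324 mm
Check: V = 3.01 m/s, Re = 1.22×10^6, f = 0.01183, h_f = 6.75 m ≈ 6.99 m ✓

D ≈ 324 mm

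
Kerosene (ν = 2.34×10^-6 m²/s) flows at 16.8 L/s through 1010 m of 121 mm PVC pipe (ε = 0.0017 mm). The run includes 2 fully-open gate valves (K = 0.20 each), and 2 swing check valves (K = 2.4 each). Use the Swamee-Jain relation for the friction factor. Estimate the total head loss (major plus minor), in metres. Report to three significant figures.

H_L ≈ 17.8 m

V = 4Q/(πD²) = 1.461 m/s; V²/2g = 0.1088 m
Re = 7.55×10^4, ε/D = 1.40×10^-5 → f = 0.01903 (Swamee-Jain)
Major: h_f = f(L/D)·V²/2g = 0.01903·8347·0.1088 = 17.28 m
Minor: ΣK = 5.20; h_m = ΣK·V²/2g = 0.5657 m
Total H_L = 17.28 + 0.5657 = 17.85 m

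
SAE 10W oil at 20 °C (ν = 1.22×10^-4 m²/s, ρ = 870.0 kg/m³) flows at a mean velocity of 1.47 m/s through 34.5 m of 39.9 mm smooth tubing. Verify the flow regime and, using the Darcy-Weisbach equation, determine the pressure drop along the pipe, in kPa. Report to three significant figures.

Δp ≈ 108 kPa

Re = VD/ν = 1.47·0.03990/1.22×10^-4 = 481 → laminar (Re < 2300)
f = 64/Re = 0.1331
h_f = f(L/D)V²/(2g) = 0.1331·(34.5/0.03990)·1.47²/(2·9.81) = 12.68 m
Δp = ρg·h_f = 870.0·9.81·12.68 = 108.2 kPa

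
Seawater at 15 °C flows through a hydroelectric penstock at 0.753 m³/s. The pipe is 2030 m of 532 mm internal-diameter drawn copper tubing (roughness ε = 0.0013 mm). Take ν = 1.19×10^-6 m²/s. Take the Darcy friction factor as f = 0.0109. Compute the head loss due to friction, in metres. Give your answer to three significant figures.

V = 4Q/(πD²) = 4·0.753/(π·0.532²) = 3.388 m/s
h_f = f(L/D)V²/(2g) = 0.01090·(2030/0.532)·3.388²/(2·9.81) = 24.33 m

h_f ≈ 24.3 m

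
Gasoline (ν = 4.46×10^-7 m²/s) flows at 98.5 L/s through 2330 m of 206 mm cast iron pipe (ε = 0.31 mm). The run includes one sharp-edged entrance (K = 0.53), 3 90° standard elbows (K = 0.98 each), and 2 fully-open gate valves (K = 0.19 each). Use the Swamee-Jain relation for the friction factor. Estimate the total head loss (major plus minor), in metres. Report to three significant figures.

V = 4Q/(πD²) = 2.955 m/s; V²/2g = 0.4452 m
Re = 1.37×10^6, ε/D = 0.00150 → f = 0.02198 (Swamee-Jain)
Major: h_f = f(L/D)·V²/2g = 0.02198·11311·0.4452 = 110.7 m
Minor: ΣK = 3.85; h_m = ΣK·V²/2g = 1.714 m
Total H_L = 110.7 + 1.714 = 112.4 m

H_L ≈ 112 m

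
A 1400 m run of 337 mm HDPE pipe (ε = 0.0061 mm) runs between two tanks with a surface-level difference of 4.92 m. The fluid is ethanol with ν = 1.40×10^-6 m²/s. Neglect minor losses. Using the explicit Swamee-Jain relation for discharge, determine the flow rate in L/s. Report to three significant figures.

Swamee-Jain (Type II): Q = -0.965·√(gD⁵h_f/L)·ln[ε/(3.7D) + √(3.17ν²L/(gD³h_f))]
√(gD⁵h_f/L) = √(9.81·0.337⁵·4.92/1400) = 0.01224
ε/(3.7D) = 4.89×10^-6; √(3.17ν²L/(gD³h_f)) = 6.86×10^-5
Q = -0.965·0.01224·ln(7.351×10^-5) = 0.1124 m³/s
Check: V = 1.26 m/s, Re = 3.03×10^5, f = 0.01456, h_f = 4.90 m ≈ 4.92 m ✓

Q ≈ 112 L/s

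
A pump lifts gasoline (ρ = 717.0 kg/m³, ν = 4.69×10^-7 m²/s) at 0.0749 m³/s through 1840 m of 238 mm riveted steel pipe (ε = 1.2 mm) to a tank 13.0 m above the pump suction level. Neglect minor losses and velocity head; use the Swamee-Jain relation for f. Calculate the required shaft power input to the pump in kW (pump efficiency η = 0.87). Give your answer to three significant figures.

V = 4Q/(πD²) = 1.684 m/s; Re = 8.54×10^5; ε/D = 0.00504; f = 0.03062
h_f = f(L/D)V²/2g = 34.20 m
Total head H = z + h_f = 13.0 + 34.20 = 47.20 m
P_hyd = ρgQH = 717.0·9.81·0.0749·47.20 = 24.87 kW
P_shaft = P_hyd/η = 24.87/0.87 = 28.58 kW

P_shaft ≈ 28.6 kW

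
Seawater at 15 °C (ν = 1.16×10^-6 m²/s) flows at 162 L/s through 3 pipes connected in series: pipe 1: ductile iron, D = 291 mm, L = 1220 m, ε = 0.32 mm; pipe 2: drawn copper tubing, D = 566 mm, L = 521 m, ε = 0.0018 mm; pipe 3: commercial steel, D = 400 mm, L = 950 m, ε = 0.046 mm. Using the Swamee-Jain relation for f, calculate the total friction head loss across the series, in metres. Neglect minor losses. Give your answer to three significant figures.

Pipe 1: V = 2.436 m/s, Re = 6.11×10^5, ε/D = 0.00110, f = 0.02067, h_1 = f(L/D)V²/2g = 26.20 m
Pipe 2: V = 0.6439 m/s, Re = 3.14×10^5, ε/D = 3.18×10^-6, f = 0.01429, h_2 = f(L/D)V²/2g = 0.2779 m
Pipe 3: V = 1.289 m/s, Re = 4.45×10^5, ε/D = 1.15×10^-4, f = 0.01483, h_3 = f(L/D)V²/2g = 2.984 m
Series → Q common, losses add: H = Σh = 29.47 m

H ≈ 29.5 m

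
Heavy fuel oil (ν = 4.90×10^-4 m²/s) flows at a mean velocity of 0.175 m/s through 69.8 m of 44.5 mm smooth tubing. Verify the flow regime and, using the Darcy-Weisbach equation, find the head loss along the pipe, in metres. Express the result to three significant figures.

Re = VD/ν = 0.175·0.04450/4.90×10^-4 = 15.9 → laminar (Re < 2300)
f = 64/Re = 4.027
h_f = f(L/D)V²/(2g) = 4.027·(69.8/0.04450)·0.175²/(2·9.81) = 9.859 m

h_f ≈ 9.86 m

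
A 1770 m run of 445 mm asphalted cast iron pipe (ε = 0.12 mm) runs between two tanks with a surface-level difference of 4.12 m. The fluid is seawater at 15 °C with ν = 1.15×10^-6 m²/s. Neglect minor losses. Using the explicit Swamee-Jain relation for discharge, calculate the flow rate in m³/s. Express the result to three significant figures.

Q ≈ 0.174 m³/s

Swamee-Jain (Type II): Q = -0.965·√(gD⁵h_f/L)·ln[ε/(3.7D) + √(3.17ν²L/(gD³h_f))]
√(gD⁵h_f/L) = √(9.81·0.445⁵·4.12/1770) = 0.01996
ε/(3.7D) = 7.29×10^-5; √(3.17ν²L/(gD³h_f)) = 4.56×10^-5
Q = -0.965·0.01996·ln(1.185×10^-4) = 0.1741 m³/s
Check: V = 1.12 m/s, Re = 4.33×10^5, f = 0.01630, h_f = 4.14 m ≈ 4.12 m ✓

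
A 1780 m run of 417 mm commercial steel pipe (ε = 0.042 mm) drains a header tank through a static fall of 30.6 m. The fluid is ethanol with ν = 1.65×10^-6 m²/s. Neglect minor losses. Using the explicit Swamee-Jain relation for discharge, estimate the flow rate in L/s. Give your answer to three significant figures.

Swamee-Jain (Type II): Q = -0.965·√(gD⁵h_f/L)·ln[ε/(3.7D) + √(3.17ν²L/(gD³h_f))]
√(gD⁵h_f/L) = √(9.81·0.417⁵·30.6/1780) = 0.04611
ε/(3.7D) = 2.72×10^-5; √(3.17ν²L/(gD³h_f)) = 2.66×10^-5
Q = -0.965·0.04611·ln(5.379×10^-5) = 0.4374 m³/s
Check: V = 3.20 m/s, Re = 8.10×10^5, f = 0.01377, h_f = 30.7 m ≈ 30.6 m ✓

Q ≈ 437 L/s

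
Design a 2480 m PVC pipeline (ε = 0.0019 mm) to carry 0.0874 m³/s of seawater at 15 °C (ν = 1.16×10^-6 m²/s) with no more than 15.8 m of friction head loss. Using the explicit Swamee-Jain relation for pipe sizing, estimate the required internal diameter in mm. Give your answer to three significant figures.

Swamee-Jain (Type III): D = 0.66·[ε^1.25·(LQ²/(gh_f))^4.75 + ν·Q^9.4·(L/(gh_f))^5.2]^0.04
LQ²/(gh_f) = 0.1222; L/(gh_f) = 16.00
Term 1 = ε^1.25·(…)^4.75 = 3.25×10^-12; Term 2 = ν·Q^9.4·(…)^5.2 = 2.38×10^-10
D = 0.66·(3.25×10^-12 + 2.38×10^-10)^0.04 = 0.2722 m = 272 mm
Check: V = 1.50 m/s, Re = 3.52×10^5, f = 0.01404, h_f = 14.7 m ≈ 15.8 m ✓

D ≈ 272 mm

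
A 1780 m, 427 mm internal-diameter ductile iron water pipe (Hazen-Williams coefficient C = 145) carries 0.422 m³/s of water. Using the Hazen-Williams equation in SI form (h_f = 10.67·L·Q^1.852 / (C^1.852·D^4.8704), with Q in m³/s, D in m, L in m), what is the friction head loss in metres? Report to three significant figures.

h_f ≈ 24.1 m

h_f = 10.67·1780·0.422^1.852 / (145^1.852·0.427^4.8704) = 24.09 m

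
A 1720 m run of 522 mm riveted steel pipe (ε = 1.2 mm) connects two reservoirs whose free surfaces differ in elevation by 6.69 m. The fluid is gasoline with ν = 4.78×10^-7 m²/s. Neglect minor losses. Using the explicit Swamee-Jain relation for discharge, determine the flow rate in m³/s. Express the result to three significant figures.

Swamee-Jain (Type II): Q = -0.965·√(gD⁵h_f/L)·ln[ε/(3.7D) + √(3.17ν²L/(gD³h_f))]
√(gD⁵h_f/L) = √(9.81·0.522⁵·6.69/1720) = 0.03846
ε/(3.7D) = 6.21×10^-4; √(3.17ν²L/(gD³h_f)) = 1.16×10^-5
Q = -0.965·0.03846·ln(6.329×10^-4) = 0.2733 m³/s
Check: V = 1.28 m/s, Re = 1.39×10^6, f = 0.02449, h_f = 6.71 m ≈ 6.69 m ✓

Q ≈ 0.273 m³/s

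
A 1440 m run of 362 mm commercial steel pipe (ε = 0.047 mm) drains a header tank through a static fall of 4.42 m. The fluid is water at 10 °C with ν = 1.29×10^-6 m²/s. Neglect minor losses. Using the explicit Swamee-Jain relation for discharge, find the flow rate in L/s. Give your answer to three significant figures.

Q ≈ 122 L/s

Swamee-Jain (Type II): Q = -0.965·√(gD⁵h_f/L)·ln[ε/(3.7D) + √(3.17ν²L/(gD³h_f))]
√(gD⁵h_f/L) = √(9.81·0.362⁵·4.42/1440) = 0.01368
ε/(3.7D) = 3.51×10^-5; √(3.17ν²L/(gD³h_f)) = 6.08×10^-5
Q = -0.965·0.01368·ln(9.586×10^-5) = 0.1222 m³/s
Check: V = 1.19 m/s, Re = 3.33×10^5, f = 0.01551, h_f = 4.43 m ≈ 4.42 m ✓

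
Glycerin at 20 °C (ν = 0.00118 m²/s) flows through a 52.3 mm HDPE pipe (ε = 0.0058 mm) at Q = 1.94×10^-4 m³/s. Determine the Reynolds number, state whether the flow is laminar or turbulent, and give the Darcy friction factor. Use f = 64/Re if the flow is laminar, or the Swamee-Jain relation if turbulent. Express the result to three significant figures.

V = 4Q/(πD²) = 0.09030 m/s
Re = VD/ν = 0.09030·0.0523/0.00118 = 4.00
Re < 2300 → laminar → f = 64/Re = 15.99

Re ≈ 4.00; laminar; f = 64/Re ≈ 16.0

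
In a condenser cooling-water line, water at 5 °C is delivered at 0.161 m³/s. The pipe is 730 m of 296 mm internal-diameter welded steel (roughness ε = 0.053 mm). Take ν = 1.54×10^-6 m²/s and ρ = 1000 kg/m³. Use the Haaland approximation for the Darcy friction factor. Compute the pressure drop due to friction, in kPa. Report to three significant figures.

V = 4Q/(πD²) = 4·0.161/(π·0.296²) = 2.340 m/s
Re = VD/ν = 2.340·0.296/1.54×10^-6 = 4.50×10^5 → turbulent
ε/D = 0.053/296 = 1.79×10^-4
Haaland: f = 0.01524
h_f = f(L/D)V²/(2g) = 0.01524·(730/0.296)·2.340²/(2·9.81) = 10.48 m
Δp = ρg·h_f = 1000·9.81·10.48 = 102.8 kPa

Δp ≈ 103 kPa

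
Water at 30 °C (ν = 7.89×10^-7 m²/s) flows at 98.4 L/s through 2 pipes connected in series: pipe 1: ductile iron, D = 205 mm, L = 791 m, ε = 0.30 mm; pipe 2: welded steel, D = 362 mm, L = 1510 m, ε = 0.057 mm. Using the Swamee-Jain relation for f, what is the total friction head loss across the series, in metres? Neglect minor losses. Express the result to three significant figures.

Pipe 1: V = 2.981 m/s, Re = 7.75×10^5, ε/D = 0.00146, f = 0.02198, h_1 = f(L/D)V²/2g = 38.42 m
Pipe 2: V = 0.9561 m/s, Re = 4.39×10^5, ε/D = 1.57×10^-4, f = 0.01529, h_2 = f(L/D)V²/2g = 2.972 m
Series → Q common, losses add: H = Σh = 41.40 m

H ≈ 41.4 m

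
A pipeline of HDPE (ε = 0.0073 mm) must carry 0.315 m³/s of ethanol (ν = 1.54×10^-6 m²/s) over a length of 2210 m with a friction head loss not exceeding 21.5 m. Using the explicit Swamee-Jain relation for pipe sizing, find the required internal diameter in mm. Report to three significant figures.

Swamee-Jain (Type III): D = 0.66·[ε^1.25·(LQ²/(gh_f))^4.75 + ν·Q^9.4·(L/(gh_f))^5.2]^0.04
LQ²/(gh_f) = 1.040; L/(gh_f) = 10.48
Term 1 = ε^1.25·(…)^4.75 = 4.57×10^-7; Term 2 = ν·Q^9.4·(…)^5.2 = 5.99×10^-6
D = 0.66·(4.57×10^-7 + 5.99×10^-6)^0.04 = 0.4092 m = 409 mm
Check: V = 2.40 m/s, Re = 6.36×10^5, f = 0.01287, h_f = 20.3 m ≈ 21.5 m ✓

D ≈ 409 mm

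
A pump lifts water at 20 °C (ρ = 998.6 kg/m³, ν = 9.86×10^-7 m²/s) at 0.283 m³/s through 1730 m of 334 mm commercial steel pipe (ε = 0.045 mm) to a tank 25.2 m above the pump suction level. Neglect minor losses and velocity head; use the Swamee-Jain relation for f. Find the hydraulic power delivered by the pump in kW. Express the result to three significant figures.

V = 4Q/(πD²) = 3.230 m/s; Re = 1.09×10^6; ε/D = 1.35×10^-4; f = 0.01390
h_f = f(L/D)V²/2g = 38.29 m
Total head H = z + h_f = 25.2 + 38.29 = 63.49 m
P_hyd = ρgQH = 998.6·9.81·0.283·63.49 = 176.0 kW

P_hyd ≈ 176 kW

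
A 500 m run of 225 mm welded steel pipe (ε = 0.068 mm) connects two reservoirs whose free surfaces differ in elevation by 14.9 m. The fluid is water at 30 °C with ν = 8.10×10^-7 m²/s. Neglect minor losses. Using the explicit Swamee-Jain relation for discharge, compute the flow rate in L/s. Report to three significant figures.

Q ≈ 115 L/s

Swamee-Jain (Type II): Q = -0.965·√(gD⁵h_f/L)·ln[ε/(3.7D) + √(3.17ν²L/(gD³h_f))]
√(gD⁵h_f/L) = √(9.81·0.225⁵·14.9/500) = 0.01298
ε/(3.7D) = 8.17×10^-5; √(3.17ν²L/(gD³h_f)) = 2.50×10^-5
Q = -0.965·0.01298·ln(1.067×10^-4) = 0.1146 m³/s
Check: V = 2.88 m/s, Re = 8.01×10^5, f = 0.01594, h_f = 15.0 m ≈ 14.9 m ✓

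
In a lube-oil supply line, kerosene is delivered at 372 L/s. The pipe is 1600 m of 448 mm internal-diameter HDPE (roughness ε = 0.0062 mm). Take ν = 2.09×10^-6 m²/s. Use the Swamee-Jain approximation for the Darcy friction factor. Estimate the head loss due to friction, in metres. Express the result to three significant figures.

h_f ≈ 13.5 m

V = 4Q/(πD²) = 4·0.372/(π·0.448²) = 2.360 m/s
Re = VD/ν = 2.360·0.448/2.09×10^-6 = 5.06×10^5 → turbulent
ε/D = 0.0062/448 = 1.38×10^-5
Swamee-Jain: f = 0.01329
h_f = f(L/D)V²/(2g) = 0.01329·(1600/0.448)·2.360²/(2·9.81) = 13.47 m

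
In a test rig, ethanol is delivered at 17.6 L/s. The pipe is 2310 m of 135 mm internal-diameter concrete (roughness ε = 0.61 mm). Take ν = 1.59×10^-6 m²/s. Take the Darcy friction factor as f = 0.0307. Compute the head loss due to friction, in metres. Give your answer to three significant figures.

V = 4Q/(πD²) = 4·0.0176/(π·0.135²) = 1.230 m/s
h_f = f(L/D)V²/(2g) = 0.03070·(2310/0.135)·1.230²/(2·9.81) = 40.48 m

h_f ≈ 40.5 m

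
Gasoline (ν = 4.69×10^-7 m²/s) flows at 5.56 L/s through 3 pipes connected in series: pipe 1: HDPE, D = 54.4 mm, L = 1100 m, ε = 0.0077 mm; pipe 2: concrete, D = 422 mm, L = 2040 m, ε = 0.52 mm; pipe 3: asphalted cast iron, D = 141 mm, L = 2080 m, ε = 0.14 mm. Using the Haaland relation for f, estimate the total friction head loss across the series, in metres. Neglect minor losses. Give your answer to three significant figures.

H ≈ 94.9 m

Pipe 1: V = 2.392 m/s, Re = 2.77×10^5, ε/D = 1.42×10^-4, f = 0.01574, h_1 = f(L/D)V²/2g = 92.85 m
Pipe 2: V = 0.03975 m/s, Re = 3.58×10^4, ε/D = 0.00123, f = 0.02548, h_2 = f(L/D)V²/2g = 0.009921 m
Pipe 3: V = 0.3561 m/s, Re = 1.07×10^5, ε/D = 9.93×10^-4, f = 0.02181, h_3 = f(L/D)V²/2g = 2.079 m
Series → Q common, losses add: H = Σh = 94.94 m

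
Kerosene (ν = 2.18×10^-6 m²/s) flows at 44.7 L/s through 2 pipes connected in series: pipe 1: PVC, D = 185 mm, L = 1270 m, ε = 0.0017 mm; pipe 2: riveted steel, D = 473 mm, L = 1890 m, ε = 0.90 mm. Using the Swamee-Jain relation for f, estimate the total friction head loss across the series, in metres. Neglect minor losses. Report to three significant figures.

H ≈ 16.5 m

Pipe 1: V = 1.663 m/s, Re = 1.41×10^5, ε/D = 9.19×10^-6, f = 0.01671, h_1 = f(L/D)V²/2g = 16.17 m
Pipe 2: V = 0.2544 m/s, Re = 5.52×10^4, ε/D = 0.00190, f = 0.02629, h_2 = f(L/D)V²/2g = 0.3464 m
Series → Q common, losses add: H = Σh = 16.52 m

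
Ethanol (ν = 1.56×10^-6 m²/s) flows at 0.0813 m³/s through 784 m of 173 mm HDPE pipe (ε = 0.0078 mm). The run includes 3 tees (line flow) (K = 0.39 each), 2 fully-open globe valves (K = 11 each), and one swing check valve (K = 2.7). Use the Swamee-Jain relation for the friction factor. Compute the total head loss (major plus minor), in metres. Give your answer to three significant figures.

H_L ≈ 55.3 m

V = 4Q/(πD²) = 3.459 m/s; V²/2g = 0.6097 m
Re = 3.84×10^5, ε/D = 4.51×10^-5 → f = 0.01432 (Swamee-Jain)
Major: h_f = f(L/D)·V²/2g = 0.01432·4532·0.6097 = 39.57 m
Minor: ΣK = 25.9; h_m = ΣK·V²/2g = 15.77 m
Total H_L = 39.57 + 15.77 = 55.34 m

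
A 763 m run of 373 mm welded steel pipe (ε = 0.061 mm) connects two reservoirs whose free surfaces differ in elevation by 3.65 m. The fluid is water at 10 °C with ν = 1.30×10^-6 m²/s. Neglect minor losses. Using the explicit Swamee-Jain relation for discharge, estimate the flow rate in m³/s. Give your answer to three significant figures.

Q ≈ 0.165 m³/s

Swamee-Jain (Type II): Q = -0.965·√(gD⁵h_f/L)·ln[ε/(3.7D) + √(3.17ν²L/(gD³h_f))]
√(gD⁵h_f/L) = √(9.81·0.373⁵·3.65/763) = 0.01841
ε/(3.7D) = 4.42×10^-5; √(3.17ν²L/(gD³h_f)) = 4.69×10^-5
Q = -0.965·0.01841·ln(9.110×10^-5) = 0.1653 m³/s
Check: V = 1.51 m/s, Re = 4.34×10^5, f = 0.01537, h_f = 3.67 m ≈ 3.65 m ✓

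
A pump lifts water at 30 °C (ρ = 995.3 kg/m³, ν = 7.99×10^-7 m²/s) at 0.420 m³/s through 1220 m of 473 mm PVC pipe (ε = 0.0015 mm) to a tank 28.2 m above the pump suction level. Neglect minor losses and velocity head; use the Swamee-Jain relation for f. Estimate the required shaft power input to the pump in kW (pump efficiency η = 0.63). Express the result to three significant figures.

P_shaft ≈ 238 kW

V = 4Q/(πD²) = 2.390 m/s; Re = 1.41×10^6; ε/D = 3.17×10^-6; f = 0.01106
h_f = f(L/D)V²/2g = 8.304 m
Total head H = z + h_f = 28.2 + 8.304 = 36.50 m
P_hyd = ρgQH = 995.3·9.81·0.420·36.50 = 149.7 kW
P_shaft = P_hyd/η = 149.7/0.63 = 237.6 kW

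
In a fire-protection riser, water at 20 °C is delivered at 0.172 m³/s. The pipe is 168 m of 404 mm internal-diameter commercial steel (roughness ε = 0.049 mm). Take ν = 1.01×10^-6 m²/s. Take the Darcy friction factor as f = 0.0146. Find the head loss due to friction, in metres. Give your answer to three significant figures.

h_f ≈ 0.557 m

V = 4Q/(πD²) = 4·0.172/(π·0.404²) = 1.342 m/s
h_f = f(L/D)V²/(2g) = 0.01460·(168/0.404)·1.342²/(2·9.81) = 0.5571 m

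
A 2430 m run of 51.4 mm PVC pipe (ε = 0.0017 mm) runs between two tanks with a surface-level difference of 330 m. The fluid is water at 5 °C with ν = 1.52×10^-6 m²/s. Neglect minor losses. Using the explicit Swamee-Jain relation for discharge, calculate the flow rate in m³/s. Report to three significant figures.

Q ≈ 0.00565 m³/s

Swamee-Jain (Type II): Q = -0.965·√(gD⁵h_f/L)·ln[ε/(3.7D) + √(3.17ν²L/(gD³h_f))]
√(gD⁵h_f/L) = √(9.81·0.0514⁵·330/2430) = 6.913×10^-4
ε/(3.7D) = 8.94×10^-6; √(3.17ν²L/(gD³h_f)) = 2.01×10^-4
Q = -0.965·6.913×10^-4·ln(2.101×10^-4) = 0.005649 m³/s
Check: V = 2.72 m/s, Re = 9.21×10^4, f = 0.01837, h_f = 328 m ≈ 330 m ✓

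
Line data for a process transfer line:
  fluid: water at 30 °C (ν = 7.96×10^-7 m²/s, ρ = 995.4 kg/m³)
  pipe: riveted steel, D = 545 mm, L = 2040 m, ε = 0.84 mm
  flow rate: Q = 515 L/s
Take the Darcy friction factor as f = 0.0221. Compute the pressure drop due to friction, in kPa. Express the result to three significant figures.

V = 4Q/(πD²) = 4·0.515/(π·0.545²) = 2.208 m/s
h_f = f(L/D)V²/(2g) = 0.02210·(2040/0.545)·2.208²/(2·9.81) = 20.55 m
Δp = ρg·h_f = 995.4·9.81·20.55 = 200.7 kPa

Δp ≈ 201 kPa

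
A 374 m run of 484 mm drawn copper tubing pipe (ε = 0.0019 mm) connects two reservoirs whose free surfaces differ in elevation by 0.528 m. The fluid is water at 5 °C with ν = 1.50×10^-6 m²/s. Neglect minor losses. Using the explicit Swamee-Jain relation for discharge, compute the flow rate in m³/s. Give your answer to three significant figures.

Swamee-Jain (Type II): Q = -0.965·√(gD⁵h_f/L)·ln[ε/(3.7D) + √(3.17ν²L/(gD³h_f))]
√(gD⁵h_f/L) = √(9.81·0.484⁵·0.528/374) = 0.01918
ε/(3.7D) = 1.06×10^-6; √(3.17ν²L/(gD³h_f)) = 6.74×10^-5
Q = -0.965·0.01918·ln(6.846×10^-5) = 0.1775 m³/s
Check: V = 0.965 m/s, Re = 3.11×10^5, f = 0.01432, h_f = 0.525 m ≈ 0.528 m ✓

Q ≈ 0.177 m³/s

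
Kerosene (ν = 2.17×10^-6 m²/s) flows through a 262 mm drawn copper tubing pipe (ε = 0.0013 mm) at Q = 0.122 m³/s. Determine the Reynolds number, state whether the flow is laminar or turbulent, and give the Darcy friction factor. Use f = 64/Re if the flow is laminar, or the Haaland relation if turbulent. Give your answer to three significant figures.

V = 4Q/(πD²) = 2.263 m/s
Re = VD/ν = 2.263·0.262/2.17×10^-6 = 2.73×10^5
Re > 4000 → turbulent; ε/D = 4.96×10^-6
Haaland: f = 0.01463

Re ≈ 2.73×10^5; turbulent; f ≈ 0.0146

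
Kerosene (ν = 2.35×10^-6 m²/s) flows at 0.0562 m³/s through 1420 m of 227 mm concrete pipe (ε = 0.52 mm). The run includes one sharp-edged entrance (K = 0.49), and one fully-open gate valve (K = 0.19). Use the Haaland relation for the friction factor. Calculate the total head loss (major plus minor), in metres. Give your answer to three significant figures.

V = 4Q/(πD²) = 1.389 m/s; V²/2g = 0.09829 m
Re = 1.34×10^5, ε/D = 0.00229 → f = 0.02539 (Haaland)
Major: h_f = f(L/D)·V²/2g = 0.02539·6256·0.09829 = 15.61 m
Minor: ΣK = 0.680; h_m = ΣK·V²/2g = 0.06683 m
Total H_L = 15.61 + 0.06683 = 15.68 m

H_L ≈ 15.7 m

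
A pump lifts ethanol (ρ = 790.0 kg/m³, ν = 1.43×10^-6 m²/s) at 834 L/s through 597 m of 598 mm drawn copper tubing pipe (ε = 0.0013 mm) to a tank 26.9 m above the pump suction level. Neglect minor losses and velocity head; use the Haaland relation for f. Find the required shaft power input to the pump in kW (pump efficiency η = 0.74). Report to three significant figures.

P_shaft ≈ 279 kW

V = 4Q/(πD²) = 2.969 m/s; Re = 1.24×10^6; ε/D = 2.17×10^-6; f = 0.01122
h_f = f(L/D)V²/2g = 5.032 m
Total head H = z + h_f = 26.9 + 5.032 = 31.93 m
P_hyd = ρgQH = 790.0·9.81·0.834·31.93 = 206.4 kW
P_shaft = P_hyd/η = 206.4/0.74 = 278.9 kW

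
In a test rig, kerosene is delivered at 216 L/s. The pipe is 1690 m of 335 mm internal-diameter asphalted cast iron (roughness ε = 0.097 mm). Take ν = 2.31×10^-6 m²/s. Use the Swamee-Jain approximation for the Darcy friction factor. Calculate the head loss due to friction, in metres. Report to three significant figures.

h_f ≈ 25.8 m

V = 4Q/(πD²) = 4·0.216/(π·0.335²) = 2.451 m/s
Re = VD/ν = 2.451·0.335/2.31×10^-6 = 3.55×10^5 → turbulent
ε/D = 0.097/335 = 2.90×10^-4
Swamee-Jain: f = 0.01673
h_f = f(L/D)V²/(2g) = 0.01673·(1690/0.335)·2.451²/(2·9.81) = 25.83 m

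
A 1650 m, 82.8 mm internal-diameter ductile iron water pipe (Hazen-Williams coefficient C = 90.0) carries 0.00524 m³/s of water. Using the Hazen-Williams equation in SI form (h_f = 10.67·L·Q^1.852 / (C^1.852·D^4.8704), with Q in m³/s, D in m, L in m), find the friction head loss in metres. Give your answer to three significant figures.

h_f ≈ 47.0 m

h_f = 10.67·1650·0.00524^1.852 / (90.0^1.852·0.0828^4.8704) = 47.01 m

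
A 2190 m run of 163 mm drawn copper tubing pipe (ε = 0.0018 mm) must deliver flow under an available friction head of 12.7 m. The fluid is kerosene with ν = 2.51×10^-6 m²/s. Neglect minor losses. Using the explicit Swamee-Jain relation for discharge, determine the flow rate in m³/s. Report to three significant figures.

Q ≈ 0.0201 m³/s

Swamee-Jain (Type II): Q = -0.965·√(gD⁵h_f/L)·ln[ε/(3.7D) + √(3.17ν²L/(gD³h_f))]
√(gD⁵h_f/L) = √(9.81·0.163⁵·12.7/2190) = 0.002558
ε/(3.7D) = 2.98×10^-6; √(3.17ν²L/(gD³h_f)) = 2.85×10^-4
Q = -0.965·0.002558·ln(2.877×10^-4) = 0.02013 m³/s
Check: V = 0.965 m/s, Re = 6.26×10^4, f = 0.01980, h_f = 12.6 m ≈ 12.7 m ✓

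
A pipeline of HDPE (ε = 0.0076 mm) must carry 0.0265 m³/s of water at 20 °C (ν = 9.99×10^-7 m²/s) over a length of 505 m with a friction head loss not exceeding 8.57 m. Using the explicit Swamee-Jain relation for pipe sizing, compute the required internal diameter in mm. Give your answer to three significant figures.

D ≈ 141 mm

Swamee-Jain (Type III): D = 0.66·[ε^1.25·(LQ²/(gh_f))^4.75 + ν·Q^9.4·(L/(gh_f))^5.2]^0.04
LQ²/(gh_f) = 0.004218; L/(gh_f) = 6.007
Term 1 = ε^1.25·(…)^4.75 = 2.09×10^-18; Term 2 = ν·Q^9.4·(…)^5.2 = 1.69×10^-17
D = 0.66·(2.09×10^-18 + 1.69×10^-17)^0.04 = 0.1415 m = 141 mm
Check: V = 1.69 m/s, Re = 2.39×10^5, f = 0.01554, h_f = 8.04 m ≈ 8.57 m ✓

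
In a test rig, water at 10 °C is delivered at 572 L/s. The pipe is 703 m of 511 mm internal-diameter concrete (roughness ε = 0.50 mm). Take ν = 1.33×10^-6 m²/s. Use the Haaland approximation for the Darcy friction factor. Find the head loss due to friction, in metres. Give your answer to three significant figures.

V = 4Q/(πD²) = 4·0.572/(π·0.511²) = 2.789 m/s
Re = VD/ν = 2.789·0.511/1.33×10^-6 = 1.07×10^6 → turbulent
ε/D = 0.50/511 = 9.78×10^-4
Haaland: f = 0.01982
h_f = f(L/D)V²/(2g) = 0.01982·(703/0.511)·2.789²/(2·9.81) = 10.81 m

h_f ≈ 10.8 m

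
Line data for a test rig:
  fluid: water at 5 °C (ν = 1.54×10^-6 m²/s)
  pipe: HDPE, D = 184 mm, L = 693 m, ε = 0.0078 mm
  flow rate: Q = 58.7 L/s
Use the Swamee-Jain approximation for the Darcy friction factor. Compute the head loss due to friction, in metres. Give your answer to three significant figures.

h_f ≈ 14.2 m

V = 4Q/(πD²) = 4·0.0587/(π·0.184²) = 2.208 m/s
Re = VD/ν = 2.208·0.184/1.54×10^-6 = 2.64×10^5 → turbulent
ε/D = 0.0078/184 = 4.24×10^-5
Swamee-Jain: f = 0.01517
h_f = f(L/D)V²/(2g) = 0.01517·(693/0.184)·2.208²/(2·9.81) = 14.19 m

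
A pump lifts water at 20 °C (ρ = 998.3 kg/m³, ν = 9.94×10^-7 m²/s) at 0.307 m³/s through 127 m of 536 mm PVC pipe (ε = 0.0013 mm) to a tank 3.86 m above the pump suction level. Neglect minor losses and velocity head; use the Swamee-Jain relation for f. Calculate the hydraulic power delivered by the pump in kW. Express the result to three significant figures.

P_hyd ≈ 12.4 kW

V = 4Q/(πD²) = 1.361 m/s; Re = 7.34×10^5; ε/D = 2.43×10^-6; f = 0.01229
h_f = f(L/D)V²/2g = 0.2747 m
Total head H = z + h_f = 3.86 + 0.2747 = 4.135 m
P_hyd = ρgQH = 998.3·9.81·0.307·4.135 = 12.43 kW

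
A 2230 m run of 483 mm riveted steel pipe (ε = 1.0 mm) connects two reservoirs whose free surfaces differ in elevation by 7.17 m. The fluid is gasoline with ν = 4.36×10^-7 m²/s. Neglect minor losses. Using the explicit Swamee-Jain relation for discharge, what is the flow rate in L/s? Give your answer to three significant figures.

Q ≈ 207 L/s

Swamee-Jain (Type II): Q = -0.965·√(gD⁵h_f/L)·ln[ε/(3.7D) + √(3.17ν²L/(gD³h_f))]
√(gD⁵h_f/L) = √(9.81·0.483⁵·7.17/2230) = 0.02879
ε/(3.7D) = 5.60×10^-4; √(3.17ν²L/(gD³h_f)) = 1.30×10^-5
Q = -0.965·0.02879·ln(5.726×10^-4) = 0.2074 m³/s
Check: V = 1.13 m/s, Re = 1.25×10^6, f = 0.02385, h_f = 7.19 m ≈ 7.17 m ✓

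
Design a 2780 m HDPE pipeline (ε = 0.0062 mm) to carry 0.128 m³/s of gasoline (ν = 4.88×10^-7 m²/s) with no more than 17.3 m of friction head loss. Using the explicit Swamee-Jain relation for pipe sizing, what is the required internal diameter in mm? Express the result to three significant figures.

Swamee-Jain (Type III): D = 0.66·[ε^1.25·(LQ²/(gh_f))^4.75 + ν·Q^9.4·(L/(gh_f))^5.2]^0.04
LQ²/(gh_f) = 0.2684; L/(gh_f) = 16.38
Term 1 = ε^1.25·(…)^4.75 = 5.98×10^-10; Term 2 = ν·Q^9.4·(…)^5.2 = 4.08×10^-9
D = 0.66·(5.98×10^-10 + 4.08×10^-9)^0.04 = 0.3064 m = 306 mm
Check: V = 1.74 m/s, Re = 1.09×10^6, f = 0.01195, h_f = 16.6 m ≈ 17.3 m ✓

D ≈ 306 mm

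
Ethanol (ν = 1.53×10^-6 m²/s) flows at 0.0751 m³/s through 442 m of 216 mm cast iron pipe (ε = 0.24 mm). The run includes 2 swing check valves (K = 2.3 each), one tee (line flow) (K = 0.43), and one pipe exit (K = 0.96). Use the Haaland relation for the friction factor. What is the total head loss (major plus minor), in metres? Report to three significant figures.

H_L ≈ 10.5 m

V = 4Q/(πD²) = 2.049 m/s; V²/2g = 0.2141 m
Re = 2.89×10^5, ε/D = 0.00111 → f = 0.02101 (Haaland)
Major: h_f = f(L/D)·V²/2g = 0.02101·2046·0.2141 = 9.203 m
Minor: ΣK = 5.99; h_m = ΣK·V²/2g = 1.282 m
Total H_L = 9.203 + 1.282 = 10.49 m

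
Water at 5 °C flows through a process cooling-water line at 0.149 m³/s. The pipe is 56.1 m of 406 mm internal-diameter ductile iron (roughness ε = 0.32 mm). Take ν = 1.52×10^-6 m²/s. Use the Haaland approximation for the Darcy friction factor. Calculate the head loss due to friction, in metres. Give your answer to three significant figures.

V = 4Q/(πD²) = 4·0.149/(π·0.406²) = 1.151 m/s
Re = VD/ν = 1.151·0.406/1.52×10^-6 = 3.07×10^5 → turbulent
ε/D = 0.32/406 = 7.88×10^-4
Haaland: f = 0.01956
h_f = f(L/D)V²/(2g) = 0.01956·(56.1/0.406)·1.151²/(2·9.81) = 0.1824 m

h_f ≈ 0.182 m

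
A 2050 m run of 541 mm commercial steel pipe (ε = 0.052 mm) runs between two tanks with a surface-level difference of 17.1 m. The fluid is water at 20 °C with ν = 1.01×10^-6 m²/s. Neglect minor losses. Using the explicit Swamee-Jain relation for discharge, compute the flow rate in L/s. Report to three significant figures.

Q ≈ 599 L/s

Swamee-Jain (Type II): Q = -0.965·√(gD⁵h_f/L)·ln[ε/(3.7D) + √(3.17ν²L/(gD³h_f))]
√(gD⁵h_f/L) = √(9.81·0.541⁵·17.1/2050) = 0.06158
ε/(3.7D) = 2.60×10^-5; √(3.17ν²L/(gD³h_f)) = 1.58×10^-5
Q = -0.965·0.06158·ln(4.178×10^-5) = 0.5992 m³/s
Check: V = 2.61 m/s, Re = 1.40×10^6, f = 0.01311, h_f = 17.2 m ≈ 17.1 m ✓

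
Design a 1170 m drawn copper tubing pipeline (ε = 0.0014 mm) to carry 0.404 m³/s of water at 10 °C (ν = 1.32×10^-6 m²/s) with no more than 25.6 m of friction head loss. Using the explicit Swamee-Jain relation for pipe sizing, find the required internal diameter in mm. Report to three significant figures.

D ≈ 376 mm

Swamee-Jain (Type III): D = 0.66·[ε^1.25·(LQ²/(gh_f))^4.75 + ν·Q^9.4·(L/(gh_f))^5.2]^0.04
LQ²/(gh_f) = 0.7604; L/(gh_f) = 4.659
Term 1 = ε^1.25·(…)^4.75 = 1.31×10^-8; Term 2 = ν·Q^9.4·(…)^5.2 = 7.86×10^-7
D = 0.66·(1.31×10^-8 + 7.86×10^-7)^0.04 = 0.3764 m = 376 mm
Check: V = 3.63 m/s, Re = 1.04×10^6, f = 0.01164, h_f = 24.3 m ≈ 25.6 m ✓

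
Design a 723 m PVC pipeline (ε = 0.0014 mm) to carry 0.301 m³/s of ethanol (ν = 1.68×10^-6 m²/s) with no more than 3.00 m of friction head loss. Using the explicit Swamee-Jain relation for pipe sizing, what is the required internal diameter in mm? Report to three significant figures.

D ≈ 481 mm

Swamee-Jain (Type III): D = 0.66·[ε^1.25·(LQ²/(gh_f))^4.75 + ν·Q^9.4·(L/(gh_f))^5.2]^0.04
LQ²/(gh_f) = 2.226; L/(gh_f) = 24.57
Term 1 = ε^1.25·(…)^4.75 = 2.15×10^-6; Term 2 = ν·Q^9.4·(…)^5.2 = 3.58×10^-4
D = 0.66·(2.15×10^-6 + 3.58×10^-4)^0.04 = 0.4806 m = 481 mm
Check: V = 1.66 m/s, Re = 4.75×10^5, f = 0.01326, h_f = 2.80 m ≈ 3.00 m ✓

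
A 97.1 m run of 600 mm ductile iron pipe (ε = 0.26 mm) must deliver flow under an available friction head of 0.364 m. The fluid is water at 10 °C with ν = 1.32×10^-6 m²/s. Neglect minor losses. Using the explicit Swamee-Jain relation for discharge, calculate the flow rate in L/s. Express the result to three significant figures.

Q ≈ 457 L/s

Swamee-Jain (Type II): Q = -0.965·√(gD⁵h_f/L)·ln[ε/(3.7D) + √(3.17ν²L/(gD³h_f))]
√(gD⁵h_f/L) = √(9.81·0.600⁵·0.364/97.1) = 0.05348
ε/(3.7D) = 1.17×10^-4; √(3.17ν²L/(gD³h_f)) = 2.64×10^-5
Q = -0.965·0.05348·ln(1.435×10^-4) = 0.4567 m³/s
Check: V = 1.62 m/s, Re = 7.34×10^5, f = 0.01703, h_f = 0.366 m ≈ 0.364 m ✓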